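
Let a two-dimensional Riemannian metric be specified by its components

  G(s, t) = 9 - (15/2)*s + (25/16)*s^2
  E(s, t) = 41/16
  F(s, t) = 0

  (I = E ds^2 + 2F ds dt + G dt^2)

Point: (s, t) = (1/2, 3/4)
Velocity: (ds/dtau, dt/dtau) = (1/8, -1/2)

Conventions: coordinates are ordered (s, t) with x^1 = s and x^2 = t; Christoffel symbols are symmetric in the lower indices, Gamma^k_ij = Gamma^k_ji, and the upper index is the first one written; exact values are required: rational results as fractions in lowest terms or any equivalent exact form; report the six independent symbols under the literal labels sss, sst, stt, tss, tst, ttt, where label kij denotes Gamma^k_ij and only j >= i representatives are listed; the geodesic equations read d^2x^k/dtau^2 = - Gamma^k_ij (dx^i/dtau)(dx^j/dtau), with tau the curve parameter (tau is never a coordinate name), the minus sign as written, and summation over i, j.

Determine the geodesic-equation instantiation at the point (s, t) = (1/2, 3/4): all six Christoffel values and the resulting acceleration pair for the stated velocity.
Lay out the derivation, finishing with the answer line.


E = 41/16, F = 0, G = 361/64 at the point
E_s = 0, E_t = 0, F_s = 0, F_t = 0, G_s = -95/16, G_t = 0
EG - F^2 = 14801/1024;  g^inv = (1024/14801) * [[361/64, 0], [0, 41/16]]
first-kind symbols [ij,l] = (1/2)(d_i g_jl + d_j g_il - d_l g_ij): [ss,s] = E_s/2 = 0, [ss,t] = F_s - E_t/2 = 0, [st,s] = E_t/2 = 0, [st,t] = G_s/2 = -95/32, [tt,s] = F_t - G_s/2 = 95/32, [tt,t] = G_t/2 = 0
Gamma^s_ij = (G*[ij,s] - F*[ij,t])/(EG - F^2), Gamma^t_ij = (E*[ij,t] - F*[ij,s])/(EG - F^2)
Gamma_sss = 0, Gamma_sst = 0, Gamma_stt = 95/82, Gamma_tss = 0, Gamma_tst = -10/19, Gamma_ttt = 0
d^2s/dtau^2 = -(Gamma_sss*(1/8)^2 + 2*Gamma_sst*(1/8)*(-1/2) + Gamma_stt*(-1/2)^2) = -95/328
d^2t/dtau^2 = -(Gamma_tss*(1/8)^2 + 2*Gamma_tst*(1/8)*(-1/2) + Gamma_ttt*(-1/2)^2) = -5/76

Answer: Gamma_sss = 0, Gamma_sst = 0, Gamma_stt = 95/82, Gamma_tss = 0, Gamma_tst = -10/19, Gamma_ttt = 0; accelerations (d^2s/dtau^2, d^2t/dtau^2) = (-95/328, -5/76)


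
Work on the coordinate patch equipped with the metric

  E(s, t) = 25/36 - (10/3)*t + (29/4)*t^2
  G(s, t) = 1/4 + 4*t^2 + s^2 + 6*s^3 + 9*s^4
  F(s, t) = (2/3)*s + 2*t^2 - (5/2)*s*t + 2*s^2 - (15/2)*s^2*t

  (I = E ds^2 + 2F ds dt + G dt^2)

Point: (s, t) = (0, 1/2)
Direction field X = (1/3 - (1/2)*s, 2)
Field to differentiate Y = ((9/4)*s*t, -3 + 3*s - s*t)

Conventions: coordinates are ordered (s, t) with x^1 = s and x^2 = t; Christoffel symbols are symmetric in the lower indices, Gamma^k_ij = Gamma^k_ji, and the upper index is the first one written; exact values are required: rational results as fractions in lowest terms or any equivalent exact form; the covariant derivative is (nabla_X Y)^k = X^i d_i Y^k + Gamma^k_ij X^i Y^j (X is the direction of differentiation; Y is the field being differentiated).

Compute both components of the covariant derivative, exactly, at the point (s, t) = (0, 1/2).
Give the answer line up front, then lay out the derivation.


Answer: (nabla_X Y)^s = -51369/3688, (nabla_X Y)^t = -8423/2766

E = 121/144, F = 1/2, G = 5/4 at the point
E_s = 0, E_t = 47/12, F_s = -7/12, F_t = 2, G_s = 0, G_t = 4
EG - F^2 = 461/576;  g^inv = (576/461) * [[5/4, -1/2], [-1/2, 121/144]]
first-kind symbols [ij,l] = (1/2)(d_i g_jl + d_j g_il - d_l g_ij): [ss,s] = E_s/2 = 0, [ss,t] = F_s - E_t/2 = -61/24, [st,s] = E_t/2 = 47/24, [st,t] = G_s/2 = 0, [tt,s] = F_t - G_s/2 = 2, [tt,t] = G_t/2 = 2
Gamma^s_ij = (G*[ij,s] - F*[ij,t])/(EG - F^2), Gamma^t_ij = (E*[ij,t] - F*[ij,s])/(EG - F^2)
Gamma_sss = 732/461, Gamma_sst = 1410/461, Gamma_stt = 864/461, Gamma_tss = -7381/2766, Gamma_tst = -564/461, Gamma_ttt = 392/461
X = (1/3, 2), Y = (0, -3) at the point


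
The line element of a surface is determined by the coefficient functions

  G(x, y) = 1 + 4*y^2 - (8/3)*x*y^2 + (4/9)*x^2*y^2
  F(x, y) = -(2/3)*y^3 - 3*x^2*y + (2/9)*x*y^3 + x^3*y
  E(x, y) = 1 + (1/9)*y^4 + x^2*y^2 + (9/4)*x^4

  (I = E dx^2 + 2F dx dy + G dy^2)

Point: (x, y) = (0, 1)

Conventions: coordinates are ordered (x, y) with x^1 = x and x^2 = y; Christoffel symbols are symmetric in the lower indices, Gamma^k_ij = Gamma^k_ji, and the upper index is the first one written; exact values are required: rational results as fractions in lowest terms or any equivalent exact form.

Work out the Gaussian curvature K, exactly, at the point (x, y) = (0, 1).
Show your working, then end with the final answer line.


E = 10/9, F = -2/3, G = 5, EG - F^2 = 46/9 at the point
E_x = 0, E_y = 4/9, F_x = 2/9, F_y = -2, G_x = -8/3, G_y = 8
E_yy = 4/3, F_xy = 2/3, G_xx = 8/9
By Brioschi, K is (det M1 - det M2) divided by (EG - F^2) squared.
M1 = [[-E_yy/2 + F_xy - G_xx/2, E_x/2, F_x - E_y/2], [F_y - G_x/2, E, F], [G_y/2, F, G]] = [[-4/9, 0, 0], [-2/3, 10/9, -2/3], [4, -2/3, 5]]; det M1 = -184/81
M2 = [[0, E_y/2, G_x/2], [E_y/2, E, F], [G_x/2, F, G]] = [[0, 2/9, -4/3], [2/9, 10/9, -2/3], [-4/3, -2/3, 5]]; det M2 = -148/81
det M1 - det M2 = -4/9; K = -4/9 / (46/9)^2 = -9/529

Answer: K = -9/529


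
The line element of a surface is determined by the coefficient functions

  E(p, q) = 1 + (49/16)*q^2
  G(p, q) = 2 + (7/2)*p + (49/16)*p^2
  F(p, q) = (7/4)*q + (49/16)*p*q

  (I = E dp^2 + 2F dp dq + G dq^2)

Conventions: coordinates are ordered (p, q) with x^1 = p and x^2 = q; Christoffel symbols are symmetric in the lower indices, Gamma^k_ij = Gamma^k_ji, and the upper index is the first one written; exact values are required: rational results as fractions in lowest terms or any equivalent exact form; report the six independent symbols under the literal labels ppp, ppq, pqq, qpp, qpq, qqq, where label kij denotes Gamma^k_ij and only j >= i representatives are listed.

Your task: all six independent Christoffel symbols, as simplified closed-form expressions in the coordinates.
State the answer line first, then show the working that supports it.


Answer: Gamma_ppp = 0, Gamma_ppq = 49*q/(49*p^2 + 56*p + 49*q^2 + 32), Gamma_pqq = 0, Gamma_qpp = 0, Gamma_qpq = (49*p + 28)/(49*p^2 + 56*p + 49*q^2 + 32), Gamma_qqq = 0

E = 1 + (49/16)*q^2; F = (7/4)*q + (49/16)*p*q; G = 2 + (7/2)*p + (49/16)*p^2
Gamma^k_ij = (1/2) g^{kl} (d_i g_jl + d_j g_il - d_l g_ij), with g^inv = (1/(EG-F^2)) [[G, -F], [-F, E]]
first partials: E_p = 0, E_q = (49/8)*q, F_p = (49/16)*q, F_q = 7/4 + (49/16)*p, G_p = 7/2 + (49/8)*p, G_q = 0
D = EG - F^2 = 2 + (7/2)*p + (49/16)*q^2 + (49/16)*p^2
expanded: Gamma^p_pp = (G E_p - 2F F_p + F E_q)/(2D), Gamma^p_pq = (G E_q - F G_p)/(2D), Gamma^p_qq = (2G F_q - G G_p - F G_q)/(2D), Gamma^q_pp = (2E F_p - E E_q - F E_p)/(2D), Gamma^q_pq = (E G_p - F E_q)/(2D), Gamma^q_qq = (E G_q - 2F F_q + F G_p)/(2D); substitute and cancel common factors


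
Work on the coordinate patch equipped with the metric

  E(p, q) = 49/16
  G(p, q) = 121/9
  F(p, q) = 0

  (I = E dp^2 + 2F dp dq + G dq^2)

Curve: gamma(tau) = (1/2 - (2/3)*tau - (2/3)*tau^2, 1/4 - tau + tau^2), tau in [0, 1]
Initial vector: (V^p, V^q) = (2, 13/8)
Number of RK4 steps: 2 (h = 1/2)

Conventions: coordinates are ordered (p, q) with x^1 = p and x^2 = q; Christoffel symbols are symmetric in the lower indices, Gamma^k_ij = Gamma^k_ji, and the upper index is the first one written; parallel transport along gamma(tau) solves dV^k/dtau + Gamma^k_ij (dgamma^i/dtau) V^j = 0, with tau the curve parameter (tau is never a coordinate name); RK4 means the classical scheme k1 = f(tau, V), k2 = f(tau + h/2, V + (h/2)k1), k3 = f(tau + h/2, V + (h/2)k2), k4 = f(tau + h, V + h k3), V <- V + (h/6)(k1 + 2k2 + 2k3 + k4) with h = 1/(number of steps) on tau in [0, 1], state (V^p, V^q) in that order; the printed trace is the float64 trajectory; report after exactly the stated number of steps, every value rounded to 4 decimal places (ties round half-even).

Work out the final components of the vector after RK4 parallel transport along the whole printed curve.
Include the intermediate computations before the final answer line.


gamma'(tau) = (-2/3 - (4/3)*tau, -1 + 2*tau); f(tau, V)^k = -Gamma^k_ij(gamma(tau)) gamma'^i(tau) V^j; h = 1/2; intermediate values shown to 6 dp
curve data and Christoffel symbols at the stage parameters:
  tau = 0.000000: gamma = (0.500000, 0.250000), gamma' = (-0.666667, -1.000000); Gamma_ppp = 0.000000, Gamma_ppq = 0.000000, Gamma_pqq = 0.000000, Gamma_qpp = 0.000000, Gamma_qpq = 0.000000, Gamma_qqq = 0.000000
  tau = 0.250000: gamma = (0.291667, 0.062500), gamma' = (-1.000000, -0.500000); Gamma_ppp = 0.000000, Gamma_ppq = 0.000000, Gamma_pqq = 0.000000, Gamma_qpp = 0.000000, Gamma_qpq = 0.000000, Gamma_qqq = 0.000000
  tau = 0.500000: gamma = (0.000000, 0.000000), gamma' = (-1.333333, 0.000000); Gamma_ppp = 0.000000, Gamma_ppq = 0.000000, Gamma_pqq = 0.000000, Gamma_qpp = 0.000000, Gamma_qpq = 0.000000, Gamma_qqq = 0.000000
  tau = 0.750000: gamma = (-0.375000, 0.062500), gamma' = (-1.666667, 0.500000); Gamma_ppp = 0.000000, Gamma_ppq = 0.000000, Gamma_pqq = 0.000000, Gamma_qpp = 0.000000, Gamma_qpq = 0.000000, Gamma_qqq = 0.000000
  tau = 1.000000: gamma = (-0.833333, 0.250000), gamma' = (-2.000000, 1.000000); Gamma_ppp = 0.000000, Gamma_ppq = 0.000000, Gamma_pqq = 0.000000, Gamma_qpp = 0.000000, Gamma_qpq = 0.000000, Gamma_qqq = 0.000000
step 0: V^p = 2.0000, V^q = 1.6250
step 1: k1 = (0.000000, 0.000000), k2 = (0.000000, 0.000000), k3 = (0.000000, 0.000000), k4 = (0.000000, 0.000000); V <- V + (h/6)(k1 + 2k2 + 2k3 + k4): V^p = 2.0000, V^q = 1.6250
step 2: k1 = (0.000000, 0.000000), k2 = (0.000000, 0.000000), k3 = (0.000000, 0.000000), k4 = (0.000000, 0.000000); V <- V + (h/6)(k1 + 2k2 + 2k3 + k4): V^p = 2.0000, V^q = 1.6250

Answer: V^p = 2.0000, V^q = 1.6250


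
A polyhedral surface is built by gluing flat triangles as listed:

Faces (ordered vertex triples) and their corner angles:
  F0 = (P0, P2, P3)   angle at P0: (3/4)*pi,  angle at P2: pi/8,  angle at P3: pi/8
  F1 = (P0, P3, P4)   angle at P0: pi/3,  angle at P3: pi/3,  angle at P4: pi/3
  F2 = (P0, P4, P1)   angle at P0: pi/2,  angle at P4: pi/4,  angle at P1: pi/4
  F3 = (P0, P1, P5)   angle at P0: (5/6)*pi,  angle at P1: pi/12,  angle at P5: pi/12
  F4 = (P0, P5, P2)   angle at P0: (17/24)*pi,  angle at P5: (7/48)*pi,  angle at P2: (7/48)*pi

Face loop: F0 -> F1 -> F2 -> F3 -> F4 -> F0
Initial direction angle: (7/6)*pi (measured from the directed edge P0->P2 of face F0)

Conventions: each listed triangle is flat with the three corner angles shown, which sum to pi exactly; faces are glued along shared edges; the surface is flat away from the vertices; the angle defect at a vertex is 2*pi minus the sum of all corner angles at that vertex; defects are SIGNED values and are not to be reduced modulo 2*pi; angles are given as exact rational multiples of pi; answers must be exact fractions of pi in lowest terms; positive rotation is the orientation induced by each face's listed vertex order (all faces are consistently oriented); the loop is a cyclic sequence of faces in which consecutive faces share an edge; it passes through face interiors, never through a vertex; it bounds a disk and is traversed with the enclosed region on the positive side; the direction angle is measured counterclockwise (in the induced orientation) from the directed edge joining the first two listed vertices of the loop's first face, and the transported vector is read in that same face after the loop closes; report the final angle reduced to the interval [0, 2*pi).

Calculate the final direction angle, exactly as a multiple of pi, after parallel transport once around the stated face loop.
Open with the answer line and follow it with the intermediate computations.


Answer: final direction angle = pi/24

enclosed vertex P0: corner angles sum to (25/8)*pi, defect = 2*pi - (25/8)*pi = (-9/8)*pi
final direction = starting direction + enclosed defect total, reduced mod 2*pi (induced orientation)
final angle = (7/6)*pi - (9/8)*pi = pi/24 (mod 2*pi)


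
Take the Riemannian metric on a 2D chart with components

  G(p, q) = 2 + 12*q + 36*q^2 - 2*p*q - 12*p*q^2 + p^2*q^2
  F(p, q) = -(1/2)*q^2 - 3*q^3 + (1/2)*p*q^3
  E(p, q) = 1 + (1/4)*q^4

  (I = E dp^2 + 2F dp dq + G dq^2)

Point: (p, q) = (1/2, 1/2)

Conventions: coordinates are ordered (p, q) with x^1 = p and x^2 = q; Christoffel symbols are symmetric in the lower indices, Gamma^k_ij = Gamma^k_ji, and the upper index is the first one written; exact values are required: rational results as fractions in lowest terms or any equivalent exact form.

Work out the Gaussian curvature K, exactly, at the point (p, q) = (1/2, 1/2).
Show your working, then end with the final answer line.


E = 65/64, F = -15/32, G = 241/16, EG - F^2 = 965/64 at the point
E_p = 0, E_q = 1/8, F_p = 1/16, F_q = -41/16, G_p = -15/4, G_q = 165/4
E_qq = 3/4, F_pq = 3/8, G_pp = 1/2
By Brioschi, K is (det M1 - det M2) divided by (EG - F^2) squared.
M1 = [[-E_qq/2 + F_pq - G_pp/2, E_p/2, F_p - E_q/2], [F_q - G_p/2, E, F], [G_q/2, F, G]] = [[-1/4, 0, 0], [-11/16, 65/64, -15/32], [165/8, -15/32, 241/16]]; det M1 = -965/256
M2 = [[0, E_q/2, G_p/2], [E_q/2, E, F], [G_p/2, F, G]] = [[0, 1/16, -15/8], [1/16, 65/64, -15/32], [-15/8, -15/32, 241/16]]; det M2 = -901/256
det M1 - det M2 = -1/4; K = -1/4 / (965/64)^2 = -1024/931225

Answer: K = -1024/931225


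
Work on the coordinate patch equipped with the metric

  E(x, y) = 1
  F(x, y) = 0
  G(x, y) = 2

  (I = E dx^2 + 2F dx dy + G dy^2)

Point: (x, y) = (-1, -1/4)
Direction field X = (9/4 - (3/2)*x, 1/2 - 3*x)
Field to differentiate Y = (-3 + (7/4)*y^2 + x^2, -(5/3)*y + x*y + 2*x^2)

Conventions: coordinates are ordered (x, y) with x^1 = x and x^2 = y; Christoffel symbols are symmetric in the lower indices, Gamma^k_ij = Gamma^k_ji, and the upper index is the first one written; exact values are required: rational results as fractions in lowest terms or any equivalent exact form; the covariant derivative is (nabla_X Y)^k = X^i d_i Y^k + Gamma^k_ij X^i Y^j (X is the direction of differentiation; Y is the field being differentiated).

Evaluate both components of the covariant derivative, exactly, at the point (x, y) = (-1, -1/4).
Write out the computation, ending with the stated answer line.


E = 1, F = 0, G = 2 at the point
E_x = 0, E_y = 0, F_x = 0, F_y = 0, G_x = 0, G_y = 0
EG - F^2 = 2;  g^inv = (1/2) * [[2, 0], [0, 1]]
first-kind symbols [ij,l] = (1/2)(d_i g_jl + d_j g_il - d_l g_ij): [xx,x] = E_x/2 = 0, [xx,y] = F_x - E_y/2 = 0, [xy,x] = E_y/2 = 0, [xy,y] = G_x/2 = 0, [yy,x] = F_y - G_x/2 = 0, [yy,y] = G_y/2 = 0
Gamma^x_ij = (G*[ij,x] - F*[ij,y])/(EG - F^2), Gamma^y_ij = (E*[ij,y] - F*[ij,x])/(EG - F^2)
Gamma_xxx = 0, Gamma_xxy = 0, Gamma_xyy = 0, Gamma_yxx = 0, Gamma_yxy = 0, Gamma_yyy = 0
X = (15/4, 7/2), Y = (-121/64, 8/3) at the point

Answer: (nabla_X Y)^x = -169/16, (nabla_X Y)^y = -1213/48


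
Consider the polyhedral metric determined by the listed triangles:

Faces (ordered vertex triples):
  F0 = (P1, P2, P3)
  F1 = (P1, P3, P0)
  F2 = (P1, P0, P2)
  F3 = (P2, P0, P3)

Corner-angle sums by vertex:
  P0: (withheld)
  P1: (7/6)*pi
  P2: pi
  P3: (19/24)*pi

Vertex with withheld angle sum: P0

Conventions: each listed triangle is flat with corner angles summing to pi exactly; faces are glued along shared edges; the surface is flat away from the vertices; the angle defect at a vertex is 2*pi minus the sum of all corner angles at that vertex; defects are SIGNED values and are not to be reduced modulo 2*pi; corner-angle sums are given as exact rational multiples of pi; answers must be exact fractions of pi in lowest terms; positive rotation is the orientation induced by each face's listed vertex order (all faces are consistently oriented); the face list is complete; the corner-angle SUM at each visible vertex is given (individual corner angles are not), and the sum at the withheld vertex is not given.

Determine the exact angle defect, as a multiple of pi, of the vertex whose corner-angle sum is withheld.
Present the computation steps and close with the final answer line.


V = 4, E = 6, F = 4; chi = V - E + F = 2
Gauss-Bonnet: total defect = 2*pi*chi = 4*pi; visible defects sum to (73/24)*pi

Answer: defect(P0) = (23/24)*pi


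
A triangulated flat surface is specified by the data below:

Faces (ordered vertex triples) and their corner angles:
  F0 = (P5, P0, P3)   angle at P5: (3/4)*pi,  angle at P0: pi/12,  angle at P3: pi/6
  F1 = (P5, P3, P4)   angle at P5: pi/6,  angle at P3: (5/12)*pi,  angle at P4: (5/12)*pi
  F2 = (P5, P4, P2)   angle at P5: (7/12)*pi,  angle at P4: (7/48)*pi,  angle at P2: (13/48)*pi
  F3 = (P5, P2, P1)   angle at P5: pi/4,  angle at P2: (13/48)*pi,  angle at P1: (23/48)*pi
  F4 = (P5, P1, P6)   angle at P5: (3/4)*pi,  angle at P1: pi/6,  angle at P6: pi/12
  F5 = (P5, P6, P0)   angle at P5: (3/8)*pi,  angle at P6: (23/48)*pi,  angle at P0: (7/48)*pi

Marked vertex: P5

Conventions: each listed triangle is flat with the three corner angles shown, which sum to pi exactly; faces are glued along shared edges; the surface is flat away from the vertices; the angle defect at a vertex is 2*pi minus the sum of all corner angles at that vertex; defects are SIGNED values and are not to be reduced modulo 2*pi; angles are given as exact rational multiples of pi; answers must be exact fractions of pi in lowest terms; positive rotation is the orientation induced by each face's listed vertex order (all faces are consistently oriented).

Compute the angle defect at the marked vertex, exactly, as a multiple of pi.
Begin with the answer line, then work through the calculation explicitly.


Answer: defect(P5) = (-7/8)*pi

Sum of corner angles at P5: (23/8)*pi
defect = 2*pi - (23/8)*pi


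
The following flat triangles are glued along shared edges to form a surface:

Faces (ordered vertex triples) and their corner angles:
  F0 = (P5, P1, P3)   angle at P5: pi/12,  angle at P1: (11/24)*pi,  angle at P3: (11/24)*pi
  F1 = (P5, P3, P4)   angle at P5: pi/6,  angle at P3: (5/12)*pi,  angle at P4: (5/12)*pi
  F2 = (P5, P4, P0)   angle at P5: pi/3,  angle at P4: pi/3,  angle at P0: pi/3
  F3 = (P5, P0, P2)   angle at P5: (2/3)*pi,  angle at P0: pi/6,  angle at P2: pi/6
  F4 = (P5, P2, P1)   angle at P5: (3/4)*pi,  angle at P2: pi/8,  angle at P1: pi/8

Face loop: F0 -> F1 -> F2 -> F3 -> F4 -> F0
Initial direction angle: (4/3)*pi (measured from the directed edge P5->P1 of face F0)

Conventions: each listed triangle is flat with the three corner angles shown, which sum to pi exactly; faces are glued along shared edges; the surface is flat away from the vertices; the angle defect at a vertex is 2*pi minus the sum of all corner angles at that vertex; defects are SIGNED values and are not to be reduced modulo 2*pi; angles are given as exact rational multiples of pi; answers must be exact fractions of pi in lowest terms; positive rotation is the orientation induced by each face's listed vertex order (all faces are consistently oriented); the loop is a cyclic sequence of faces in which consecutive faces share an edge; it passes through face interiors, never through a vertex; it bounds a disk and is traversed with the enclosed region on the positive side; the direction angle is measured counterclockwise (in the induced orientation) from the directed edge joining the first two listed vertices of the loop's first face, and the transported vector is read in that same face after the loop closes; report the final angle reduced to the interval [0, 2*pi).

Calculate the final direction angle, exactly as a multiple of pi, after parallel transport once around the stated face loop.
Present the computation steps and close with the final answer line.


enclosed vertex P5: corner angles sum to 2*pi, defect = 2*pi - 2*pi = 0
holonomy = initial angle + sum of enclosed defects (mod 2*pi), positive in the induced orientation
final angle = (4/3)*pi + 0 = (4/3)*pi (mod 2*pi)

Answer: final direction angle = (4/3)*pi


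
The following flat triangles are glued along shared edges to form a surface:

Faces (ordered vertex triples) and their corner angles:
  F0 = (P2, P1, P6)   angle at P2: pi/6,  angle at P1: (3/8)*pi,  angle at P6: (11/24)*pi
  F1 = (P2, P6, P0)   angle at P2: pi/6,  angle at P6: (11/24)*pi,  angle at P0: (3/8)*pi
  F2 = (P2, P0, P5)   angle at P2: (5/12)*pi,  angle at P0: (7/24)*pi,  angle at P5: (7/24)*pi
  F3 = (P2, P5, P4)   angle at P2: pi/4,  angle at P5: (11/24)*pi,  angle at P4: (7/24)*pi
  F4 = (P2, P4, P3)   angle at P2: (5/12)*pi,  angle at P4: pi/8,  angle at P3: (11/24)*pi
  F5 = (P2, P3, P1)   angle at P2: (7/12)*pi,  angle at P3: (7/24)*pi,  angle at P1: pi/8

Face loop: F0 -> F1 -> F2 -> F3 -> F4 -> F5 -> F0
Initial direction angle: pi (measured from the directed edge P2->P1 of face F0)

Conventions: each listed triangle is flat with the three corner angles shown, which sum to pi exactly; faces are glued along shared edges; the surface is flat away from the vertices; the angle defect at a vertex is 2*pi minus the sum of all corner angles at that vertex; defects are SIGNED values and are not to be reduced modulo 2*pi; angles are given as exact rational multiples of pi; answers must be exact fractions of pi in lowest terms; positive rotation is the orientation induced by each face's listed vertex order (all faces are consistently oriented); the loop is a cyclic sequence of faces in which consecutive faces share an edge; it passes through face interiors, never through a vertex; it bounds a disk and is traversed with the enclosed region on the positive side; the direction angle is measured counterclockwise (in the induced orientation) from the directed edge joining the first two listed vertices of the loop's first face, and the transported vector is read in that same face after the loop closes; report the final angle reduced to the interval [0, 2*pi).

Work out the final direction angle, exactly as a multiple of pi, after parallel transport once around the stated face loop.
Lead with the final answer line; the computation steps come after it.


Answer: final direction angle = pi

enclosed vertex P2: corner angles sum to 2*pi, defect = 2*pi - 2*pi = 0
by Gauss-Bonnet the loop rotates the vector by the enclosed defect sum (positive orientation, mod 2*pi)
final angle = pi + 0 = pi (mod 2*pi)


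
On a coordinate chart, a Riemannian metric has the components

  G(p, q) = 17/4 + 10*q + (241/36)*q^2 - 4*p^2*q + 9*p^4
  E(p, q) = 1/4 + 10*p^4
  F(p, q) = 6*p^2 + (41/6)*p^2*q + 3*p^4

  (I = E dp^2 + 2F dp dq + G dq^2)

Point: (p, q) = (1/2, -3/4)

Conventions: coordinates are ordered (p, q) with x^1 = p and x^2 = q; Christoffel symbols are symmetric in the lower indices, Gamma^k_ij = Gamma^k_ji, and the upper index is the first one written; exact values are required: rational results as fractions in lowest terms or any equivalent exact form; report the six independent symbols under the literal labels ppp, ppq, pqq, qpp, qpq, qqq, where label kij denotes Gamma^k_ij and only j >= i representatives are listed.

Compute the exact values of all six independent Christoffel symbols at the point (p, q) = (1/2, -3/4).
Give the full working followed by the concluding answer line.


E = 7/8, F = 13/32, G = 117/64 at the point
E_p = 5, E_q = 0, F_p = 19/8, F_q = 41/24, G_p = 15/2, G_q = -25/24
EG - F^2 = 1469/1024;  g^inv = (1024/1469) * [[117/64, -13/32], [-13/32, 7/8]]
first-kind symbols [ij,l] = (1/2)(d_i g_jl + d_j g_il - d_l g_ij): [pp,p] = E_p/2 = 5/2, [pp,q] = F_p - E_q/2 = 19/8, [pq,p] = E_q/2 = 0, [pq,q] = G_p/2 = 15/4, [qq,p] = F_q - G_p/2 = -49/24, [qq,q] = G_q/2 = -25/48
Gamma^p_ij = (G*[ij,p] - F*[ij,q])/(EG - F^2), Gamma^q_ij = (E*[ij,q] - F*[ij,p])/(EG - F^2)

Answer: Gamma_ppp = 284/113, Gamma_ppq = -120/113, Gamma_pqq = -832/339, Gamma_qpp = 1088/1469, Gamma_qpq = 3360/1469, Gamma_qqq = 1148/4407


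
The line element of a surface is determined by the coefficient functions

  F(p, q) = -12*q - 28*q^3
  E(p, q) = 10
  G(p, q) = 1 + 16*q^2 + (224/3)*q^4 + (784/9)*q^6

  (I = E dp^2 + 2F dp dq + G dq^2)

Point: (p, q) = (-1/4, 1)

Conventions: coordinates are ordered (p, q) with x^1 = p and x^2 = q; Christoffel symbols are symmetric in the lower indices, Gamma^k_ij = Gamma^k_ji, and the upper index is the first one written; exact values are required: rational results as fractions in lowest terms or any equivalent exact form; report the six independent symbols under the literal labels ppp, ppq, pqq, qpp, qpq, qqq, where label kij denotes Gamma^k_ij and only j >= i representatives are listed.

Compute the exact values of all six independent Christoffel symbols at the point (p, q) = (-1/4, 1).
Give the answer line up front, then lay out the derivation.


Answer: Gamma_ppp = 0, Gamma_ppq = 0, Gamma_pqq = -432/845, Gamma_qpp = 0, Gamma_qpq = 0, Gamma_qqq = 384/169

E = 10, F = -40, G = 1609/9 at the point
E_p = 0, E_q = 0, F_p = 0, F_q = -96, G_p = 0, G_q = 2560/3
EG - F^2 = 1690/9;  g^inv = (9/1690) * [[1609/9, 40], [40, 10]]
first-kind symbols [ij,l] = (1/2)(d_i g_jl + d_j g_il - d_l g_ij): [pp,p] = E_p/2 = 0, [pp,q] = F_p - E_q/2 = 0, [pq,p] = E_q/2 = 0, [pq,q] = G_p/2 = 0, [qq,p] = F_q - G_p/2 = -96, [qq,q] = G_q/2 = 1280/3
Gamma^p_ij = (G*[ij,p] - F*[ij,q])/(EG - F^2), Gamma^q_ij = (E*[ij,q] - F*[ij,p])/(EG - F^2)


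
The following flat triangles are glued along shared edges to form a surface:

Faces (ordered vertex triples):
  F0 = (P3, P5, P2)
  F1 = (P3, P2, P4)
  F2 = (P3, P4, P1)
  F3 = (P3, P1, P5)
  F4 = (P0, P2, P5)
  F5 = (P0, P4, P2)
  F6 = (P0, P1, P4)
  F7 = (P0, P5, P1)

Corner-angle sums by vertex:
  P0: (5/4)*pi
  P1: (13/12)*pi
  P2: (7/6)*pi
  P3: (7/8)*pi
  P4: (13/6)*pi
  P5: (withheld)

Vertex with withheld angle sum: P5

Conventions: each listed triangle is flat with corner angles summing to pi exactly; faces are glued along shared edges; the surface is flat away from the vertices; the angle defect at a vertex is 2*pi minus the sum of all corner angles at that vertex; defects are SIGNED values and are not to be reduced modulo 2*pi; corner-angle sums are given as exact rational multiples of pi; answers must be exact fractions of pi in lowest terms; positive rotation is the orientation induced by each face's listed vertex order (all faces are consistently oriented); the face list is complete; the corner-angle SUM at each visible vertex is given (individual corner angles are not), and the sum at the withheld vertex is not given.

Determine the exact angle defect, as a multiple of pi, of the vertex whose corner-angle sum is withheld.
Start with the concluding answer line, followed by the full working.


Answer: defect(P5) = (13/24)*pi

V = 6, E = 12, F = 8; chi = V - E + F = 2
Gauss-Bonnet: total defect = 2*pi*chi = 4*pi; visible defects sum to (83/24)*pi


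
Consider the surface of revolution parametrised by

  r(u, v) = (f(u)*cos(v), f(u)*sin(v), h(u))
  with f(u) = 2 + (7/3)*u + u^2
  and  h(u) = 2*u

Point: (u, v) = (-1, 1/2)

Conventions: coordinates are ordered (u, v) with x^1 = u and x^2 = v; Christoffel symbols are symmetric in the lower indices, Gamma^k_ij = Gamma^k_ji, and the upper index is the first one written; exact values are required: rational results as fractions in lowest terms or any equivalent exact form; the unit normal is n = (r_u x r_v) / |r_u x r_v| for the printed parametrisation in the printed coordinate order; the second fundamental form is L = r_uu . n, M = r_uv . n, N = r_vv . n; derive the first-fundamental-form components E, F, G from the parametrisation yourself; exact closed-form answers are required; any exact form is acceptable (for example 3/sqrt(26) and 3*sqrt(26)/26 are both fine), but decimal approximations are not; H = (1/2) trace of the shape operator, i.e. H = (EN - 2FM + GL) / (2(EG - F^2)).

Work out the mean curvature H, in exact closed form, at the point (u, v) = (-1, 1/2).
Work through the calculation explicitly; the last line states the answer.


f = 2/3, f' = 1/3, f'' = 2, h' = 2, h'' = 0
E = 37/9, F = 0, G = 4/9; answer radicand W^2 = 37/9
unnormalised second-form numerators: l = -4, m = 0, n = 4/3; L = l/sqrt(37/9), and similarly M = m/sqrt(W^2), N = n/sqrt(W^2)
H = (E*n - 2*F*m + G*l) / (2*(EG - F^2)*sqrt(W^2)); E*n - 2*F*m + G*l = 100/27, EG - F^2 = 148/81, so H = (75/74)/sqrt(37/9)

Answer: H = 225*sqrt(37)/2738


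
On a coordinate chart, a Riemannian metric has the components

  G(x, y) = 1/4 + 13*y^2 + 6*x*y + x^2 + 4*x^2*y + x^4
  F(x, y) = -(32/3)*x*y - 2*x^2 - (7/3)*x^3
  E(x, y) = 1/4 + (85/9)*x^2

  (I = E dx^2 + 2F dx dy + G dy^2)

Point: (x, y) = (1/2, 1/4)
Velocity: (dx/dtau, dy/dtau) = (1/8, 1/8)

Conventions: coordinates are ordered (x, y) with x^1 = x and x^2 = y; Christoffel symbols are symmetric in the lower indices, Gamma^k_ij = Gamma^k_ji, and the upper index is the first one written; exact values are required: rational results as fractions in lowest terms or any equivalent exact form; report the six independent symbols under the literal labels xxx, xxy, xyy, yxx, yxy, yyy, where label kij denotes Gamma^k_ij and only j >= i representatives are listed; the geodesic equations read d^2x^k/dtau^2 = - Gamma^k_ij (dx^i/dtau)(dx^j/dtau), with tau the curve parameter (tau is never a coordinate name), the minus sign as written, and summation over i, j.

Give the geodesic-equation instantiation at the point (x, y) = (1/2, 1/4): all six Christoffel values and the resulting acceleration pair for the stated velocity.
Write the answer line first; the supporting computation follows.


Answer: Gamma_xxx = -1394/971, Gamma_xxy = 2448/971, Gamma_xyy = -3606/971, Gamma_yxx = -11612/2913, Gamma_yxy = 3008/971, Gamma_yyy = -1080/971; accelerations (d^2x/dtau^2, d^2y/dtau^2) = (13/7768, -799/46608)

E = 47/18, F = -17/8, G = 19/8 at the point
E_x = 85/9, E_y = 0, F_x = -77/12, F_y = -16/3, G_x = 4, G_y = 21/2
EG - F^2 = 971/576;  g^inv = (576/971) * [[19/8, 17/8], [17/8, 47/18]]
first-kind symbols [ij,l] = (1/2)(d_i g_jl + d_j g_il - d_l g_ij): [xx,x] = E_x/2 = 85/18, [xx,y] = F_x - E_y/2 = -77/12, [xy,x] = E_y/2 = 0, [xy,y] = G_x/2 = 2, [yy,x] = F_y - G_x/2 = -22/3, [yy,y] = G_y/2 = 21/4
Gamma^x_ij = (G*[ij,x] - F*[ij,y])/(EG - F^2), Gamma^y_ij = (E*[ij,y] - F*[ij,x])/(EG - F^2)
Gamma_xxx = -1394/971, Gamma_xxy = 2448/971, Gamma_xyy = -3606/971, Gamma_yxx = -11612/2913, Gamma_yxy = 3008/971, Gamma_yyy = -1080/971
d^2x/dtau^2 = -(Gamma_xxx*(1/8)^2 + 2*Gamma_xxy*(1/8)*(1/8) + Gamma_xyy*(1/8)^2) = 13/7768
d^2y/dtau^2 = -(Gamma_yxx*(1/8)^2 + 2*Gamma_yxy*(1/8)*(1/8) + Gamma_yyy*(1/8)^2) = -799/46608


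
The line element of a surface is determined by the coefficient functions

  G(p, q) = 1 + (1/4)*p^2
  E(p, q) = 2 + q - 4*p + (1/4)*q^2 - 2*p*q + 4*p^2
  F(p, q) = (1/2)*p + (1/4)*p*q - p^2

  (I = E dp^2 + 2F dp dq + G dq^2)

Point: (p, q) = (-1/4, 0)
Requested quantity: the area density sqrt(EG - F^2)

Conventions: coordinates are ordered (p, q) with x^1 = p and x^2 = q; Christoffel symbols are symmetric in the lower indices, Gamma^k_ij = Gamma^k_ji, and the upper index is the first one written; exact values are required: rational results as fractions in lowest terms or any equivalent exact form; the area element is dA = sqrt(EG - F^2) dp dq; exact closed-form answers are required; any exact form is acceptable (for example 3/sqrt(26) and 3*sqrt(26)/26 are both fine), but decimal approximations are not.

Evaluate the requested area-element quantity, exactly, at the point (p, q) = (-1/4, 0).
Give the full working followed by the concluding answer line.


E = 13/4, F = -3/16, G = 65/64; EG - F^2 = 209/64

Answer: sqrt(EG - F^2) = sqrt(209)/8


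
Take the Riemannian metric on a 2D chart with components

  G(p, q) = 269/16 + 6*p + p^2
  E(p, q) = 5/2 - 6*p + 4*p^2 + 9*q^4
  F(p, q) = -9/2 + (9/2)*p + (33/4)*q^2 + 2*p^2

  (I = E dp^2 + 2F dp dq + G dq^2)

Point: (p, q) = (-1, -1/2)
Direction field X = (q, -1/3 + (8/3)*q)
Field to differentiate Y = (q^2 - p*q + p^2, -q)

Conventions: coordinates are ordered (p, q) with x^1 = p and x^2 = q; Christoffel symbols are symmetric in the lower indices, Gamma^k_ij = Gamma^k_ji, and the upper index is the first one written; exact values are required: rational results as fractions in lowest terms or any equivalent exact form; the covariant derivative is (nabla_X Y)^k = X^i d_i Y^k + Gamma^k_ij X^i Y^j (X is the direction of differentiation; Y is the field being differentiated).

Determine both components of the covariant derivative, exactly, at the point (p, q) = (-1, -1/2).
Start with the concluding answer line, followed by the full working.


Answer: (nabla_X Y)^p = 127647/66520, (nabla_X Y)^q = 120667/66520

E = 209/16, F = -79/16, G = 189/16 at the point
E_p = -14, E_q = -9/2, F_p = 1/2, F_q = -33/4, G_p = 4, G_q = 0
EG - F^2 = 8315/64;  g^inv = (64/8315) * [[189/16, 79/16], [79/16, 209/16]]
first-kind symbols [ij,l] = (1/2)(d_i g_jl + d_j g_il - d_l g_ij): [pp,p] = E_p/2 = -7, [pp,q] = F_p - E_q/2 = 11/4, [pq,p] = E_q/2 = -9/4, [pq,q] = G_p/2 = 2, [qq,p] = F_q - G_p/2 = -41/4, [qq,q] = G_q/2 = 0
Gamma^p_ij = (G*[ij,p] - F*[ij,q])/(EG - F^2), Gamma^q_ij = (E*[ij,q] - F*[ij,p])/(EG - F^2)
Gamma_ppp = -4423/8315, Gamma_ppq = -1069/8315, Gamma_pqq = -7749/8315, Gamma_qpp = 87/8315, Gamma_qpq = 961/8315, Gamma_qqq = -3239/8315
X = (-1/2, -5/3), Y = (3/4, 1/2) at the point


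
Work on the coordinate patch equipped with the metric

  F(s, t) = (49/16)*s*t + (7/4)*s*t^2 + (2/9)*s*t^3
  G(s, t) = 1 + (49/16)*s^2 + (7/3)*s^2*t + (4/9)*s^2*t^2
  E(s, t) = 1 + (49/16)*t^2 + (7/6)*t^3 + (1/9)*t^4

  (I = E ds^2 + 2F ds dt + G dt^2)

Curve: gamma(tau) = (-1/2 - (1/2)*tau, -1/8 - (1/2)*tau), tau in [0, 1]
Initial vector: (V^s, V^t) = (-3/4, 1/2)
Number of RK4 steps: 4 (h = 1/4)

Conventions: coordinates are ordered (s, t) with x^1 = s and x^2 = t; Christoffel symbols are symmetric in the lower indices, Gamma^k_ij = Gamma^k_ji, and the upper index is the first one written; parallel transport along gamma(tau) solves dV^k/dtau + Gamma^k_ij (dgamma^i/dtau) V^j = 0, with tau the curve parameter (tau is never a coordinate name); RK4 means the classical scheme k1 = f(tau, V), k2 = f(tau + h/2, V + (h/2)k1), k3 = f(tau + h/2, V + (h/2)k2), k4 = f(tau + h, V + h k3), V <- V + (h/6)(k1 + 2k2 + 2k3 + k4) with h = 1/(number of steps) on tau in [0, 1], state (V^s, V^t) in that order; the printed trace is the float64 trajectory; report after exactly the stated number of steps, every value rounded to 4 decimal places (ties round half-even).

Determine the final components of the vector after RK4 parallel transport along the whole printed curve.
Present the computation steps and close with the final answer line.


gamma'(tau) = (-1/2, -1/2); f(tau, V)^k = -Gamma^k_ij(gamma(tau)) gamma'^i(tau) V^j; h = 1/4; intermediate values shown to 6 dp
curve data and Christoffel symbols at the stage parameters:
  tau = 0.000000: gamma = (-0.500000, -0.125000), gamma' = (-0.500000, -0.500000); Gamma_sss = 0.000000, Gamma_sst = -0.204537, Gamma_stt = 0.040907, Gamma_tss = 0.000000, Gamma_tst = -0.798192, Gamma_ttt = 0.159638
  tau = 0.125000: gamma = (-0.562500, -0.187500), gamma' = (-0.500000, -0.500000); Gamma_sss = 0.000000, Gamma_sst = -0.265630, Gamma_stt = 0.061299, Gamma_tss = 0.000000, Gamma_tst = -0.767376, Gamma_ttt = 0.177087
  tau = 0.250000: gamma = (-0.625000, -0.250000), gamma' = (-0.500000, -0.500000); Gamma_sss = 0.000000, Gamma_sst = -0.306436, Gamma_stt = 0.080641, Gamma_tss = 0.000000, Gamma_tst = -0.727786, Gamma_ttt = 0.191523
  tau = 0.375000: gamma = (-0.687500, -0.312500), gamma' = (-0.500000, -0.500000); Gamma_sss = 0.000000, Gamma_sst = -0.332054, Gamma_stt = 0.098719, Gamma_tss = 0.000000, Gamma_tst = -0.684284, Gamma_ttt = 0.203436
  tau = 0.500000: gamma = (-0.750000, -0.375000), gamma' = (-0.500000, -0.500000); Gamma_sss = 0.000000, Gamma_sst = -0.346635, Gamma_stt = 0.115545, Gamma_tss = 0.000000, Gamma_tst = -0.639941, Gamma_ttt = 0.213314
  tau = 0.625000: gamma = (-0.812500, -0.437500), gamma' = (-0.500000, -0.500000); Gamma_sss = 0.000000, Gamma_sst = -0.353351, Gamma_stt = 0.131244, Gamma_tss = 0.000000, Gamma_tst = -0.596566, Gamma_ttt = 0.221582
  tau = 0.750000: gamma = (-0.875000, -0.500000), gamma' = (-0.500000, -0.500000); Gamma_sss = 0.000000, Gamma_sst = -0.354543, Gamma_stt = 0.145988, Gamma_tss = 0.000000, Gamma_tst = -0.555140, Gamma_ttt = 0.228587
  tau = 0.875000: gamma = (-0.937500, -0.562500), gamma' = (-0.500000, -0.500000); Gamma_sss = 0.000000, Gamma_sst = -0.351905, Gamma_stt = 0.159957, Gamma_tss = 0.000000, Gamma_tst = -0.516127, Gamma_ttt = 0.234603
  tau = 1.000000: gamma = (-1.000000, -0.625000), gamma' = (-0.500000, -0.500000); Gamma_sss = 0.000000, Gamma_sst = -0.346642, Gamma_stt = 0.173321, Gamma_tss = 0.000000, Gamma_tst = -0.479678, Gamma_ttt = 0.239839
step 0: V^s = -0.7500, V^t = 0.5000
step 1: k1 = (0.035794, 0.139684), k2 = (0.046151, 0.133324), k3 = (0.046060, 0.133062), k4 = (0.052945, 0.125744); V <- V + (h/6)(k1 + 2k2 + 2k3 + k4): V^s = -0.7386, V^t = 0.5333
step 2: k1 = (0.052966, 0.125795), k2 = (0.057483, 0.118458), k3 = (0.057496, 0.118486), k4 = (0.060486, 0.111667); V <- V + (h/6)(k1 + 2k2 + 2k3 + k4): V^s = -0.7243, V^t = 0.5629
step 3: k1 = (0.060495, 0.111684), k2 = (0.062570, 0.105637), k3 = (0.062608, 0.105702), k4 = (0.064172, 0.100480); V <- V + (h/6)(k1 + 2k2 + 2k3 + k4): V^s = -0.7087, V^t = 0.5893
step 4: k1 = (0.064174, 0.100482), k2 = (0.065515, 0.096089), k3 = (0.065539, 0.096123), k4 = (0.066834, 0.092484); V <- V + (h/6)(k1 + 2k2 + 2k3 + k4): V^s = -0.6923, V^t = 0.6134

Answer: V^s = -0.6923, V^t = 0.6134


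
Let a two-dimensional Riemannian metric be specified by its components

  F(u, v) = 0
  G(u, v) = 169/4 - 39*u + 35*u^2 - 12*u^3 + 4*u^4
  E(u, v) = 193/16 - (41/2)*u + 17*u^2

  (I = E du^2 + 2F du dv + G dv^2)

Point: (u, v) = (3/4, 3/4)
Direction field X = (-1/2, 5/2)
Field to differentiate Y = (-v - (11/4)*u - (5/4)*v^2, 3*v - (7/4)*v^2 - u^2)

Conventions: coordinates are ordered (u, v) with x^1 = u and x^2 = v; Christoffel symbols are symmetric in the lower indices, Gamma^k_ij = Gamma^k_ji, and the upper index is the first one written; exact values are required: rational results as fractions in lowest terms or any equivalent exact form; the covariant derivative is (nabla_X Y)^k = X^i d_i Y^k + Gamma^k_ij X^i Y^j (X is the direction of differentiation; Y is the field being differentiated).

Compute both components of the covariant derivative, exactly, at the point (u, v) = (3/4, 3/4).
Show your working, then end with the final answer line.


E = 25/4, F = 0, G = 1849/64 at the point
E_u = 5, E_v = 0, F_u = 0, F_v = 0, G_u = 0, G_v = 0
EG - F^2 = 46225/256;  g^inv = (256/46225) * [[1849/64, 0], [0, 25/4]]
first-kind symbols [ij,l] = (1/2)(d_i g_jl + d_j g_il - d_l g_ij): [uu,u] = E_u/2 = 5/2, [uu,v] = F_u - E_v/2 = 0, [uv,u] = E_v/2 = 0, [uv,v] = G_u/2 = 0, [vv,u] = F_v - G_u/2 = 0, [vv,v] = G_v/2 = 0
Gamma^u_ij = (G*[ij,u] - F*[ij,v])/(EG - F^2), Gamma^v_ij = (E*[ij,v] - F*[ij,u])/(EG - F^2)
Gamma_uuu = 2/5, Gamma_uuv = 0, Gamma_uvv = 0, Gamma_vuu = 0, Gamma_vuv = 0, Gamma_vvv = 0
X = (-1/2, 5/2), Y = (-225/64, 45/64) at the point

Answer: (nabla_X Y)^u = -327/64, (nabla_X Y)^v = 27/16


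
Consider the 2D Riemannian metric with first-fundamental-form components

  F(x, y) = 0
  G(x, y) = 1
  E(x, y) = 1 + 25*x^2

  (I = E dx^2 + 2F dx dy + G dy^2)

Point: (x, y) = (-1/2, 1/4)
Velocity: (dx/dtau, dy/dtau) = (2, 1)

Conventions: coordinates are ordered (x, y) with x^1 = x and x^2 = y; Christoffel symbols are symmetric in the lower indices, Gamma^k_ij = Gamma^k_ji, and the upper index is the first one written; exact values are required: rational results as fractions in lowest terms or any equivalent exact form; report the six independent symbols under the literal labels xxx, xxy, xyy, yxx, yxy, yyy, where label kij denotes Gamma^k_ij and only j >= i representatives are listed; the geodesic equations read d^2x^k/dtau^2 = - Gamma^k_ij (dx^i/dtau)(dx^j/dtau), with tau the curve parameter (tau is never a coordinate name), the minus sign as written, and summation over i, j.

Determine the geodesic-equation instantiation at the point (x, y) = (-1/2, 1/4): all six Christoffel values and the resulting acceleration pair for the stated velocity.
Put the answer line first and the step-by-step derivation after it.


Answer: Gamma_xxx = -50/29, Gamma_xxy = 0, Gamma_xyy = 0, Gamma_yxx = 0, Gamma_yxy = 0, Gamma_yyy = 0; accelerations (d^2x/dtau^2, d^2y/dtau^2) = (200/29, 0)

E = 29/4, F = 0, G = 1 at the point
E_x = -25, E_y = 0, F_x = 0, F_y = 0, G_x = 0, G_y = 0
EG - F^2 = 29/4;  g^inv = (4/29) * [[1, 0], [0, 29/4]]
first-kind symbols [ij,l] = (1/2)(d_i g_jl + d_j g_il - d_l g_ij): [xx,x] = E_x/2 = -25/2, [xx,y] = F_x - E_y/2 = 0, [xy,x] = E_y/2 = 0, [xy,y] = G_x/2 = 0, [yy,x] = F_y - G_x/2 = 0, [yy,y] = G_y/2 = 0
Gamma^x_ij = (G*[ij,x] - F*[ij,y])/(EG - F^2), Gamma^y_ij = (E*[ij,y] - F*[ij,x])/(EG - F^2)
Gamma_xxx = -50/29, Gamma_xxy = 0, Gamma_xyy = 0, Gamma_yxx = 0, Gamma_yxy = 0, Gamma_yyy = 0
d^2x/dtau^2 = -(Gamma_xxx*(2)^2 + 2*Gamma_xxy*(2)*(1) + Gamma_xyy*(1)^2) = 200/29
d^2y/dtau^2 = -(Gamma_yxx*(2)^2 + 2*Gamma_yxy*(2)*(1) + Gamma_yyy*(1)^2) = 0
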